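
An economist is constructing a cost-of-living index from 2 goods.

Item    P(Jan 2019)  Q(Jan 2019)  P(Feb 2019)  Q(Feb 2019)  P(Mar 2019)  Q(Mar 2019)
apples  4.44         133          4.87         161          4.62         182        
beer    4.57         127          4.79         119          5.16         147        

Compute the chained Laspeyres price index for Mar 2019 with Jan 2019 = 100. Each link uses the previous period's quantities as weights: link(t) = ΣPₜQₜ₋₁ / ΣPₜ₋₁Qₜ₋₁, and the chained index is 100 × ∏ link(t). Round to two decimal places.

107.57

Link Jan 2019→Feb 2019:
ΣP(Feb 2019)Q(Jan 2019) = 4.87×133 + 4.79×127 = 647.71 + 608.33 = 1256.04
ΣP(Jan 2019)Q(Jan 2019) = 4.44×133 + 4.57×127 = 590.52 + 580.39 = 1170.91
link = 1256.04/1170.91 = 1.072704
Link Feb 2019→Mar 2019:
ΣP(Mar 2019)Q(Feb 2019) = 4.62×161 + 5.16×119 = 743.82 + 614.04 = 1357.86
ΣP(Feb 2019)Q(Feb 2019) = 4.87×161 + 4.79×119 = 784.07 + 570.01 = 1354.08
link = 1357.86/1354.08 = 1.002792
Chained index = 100 × 1.072704 × 1.002792 = 107.5699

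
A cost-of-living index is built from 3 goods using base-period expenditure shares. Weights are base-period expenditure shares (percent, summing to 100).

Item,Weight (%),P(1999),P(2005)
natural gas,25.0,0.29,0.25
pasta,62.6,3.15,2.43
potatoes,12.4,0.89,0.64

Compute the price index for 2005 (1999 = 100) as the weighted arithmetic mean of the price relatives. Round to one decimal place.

78.8

natural gas: 25.0 × (0.25/0.29) = 25.0 × 0.862069 = 21.5517
pasta: 62.6 × (2.43/3.15) = 62.6 × 0.771429 = 48.2914
potatoes: 12.4 × (0.64/0.89) = 12.4 × 0.719101 = 8.9169
Index = Σ wᵢ·(p₁ᵢ/p₀ᵢ) = 21.5517 + 48.2914 + 8.9169 = 78.7600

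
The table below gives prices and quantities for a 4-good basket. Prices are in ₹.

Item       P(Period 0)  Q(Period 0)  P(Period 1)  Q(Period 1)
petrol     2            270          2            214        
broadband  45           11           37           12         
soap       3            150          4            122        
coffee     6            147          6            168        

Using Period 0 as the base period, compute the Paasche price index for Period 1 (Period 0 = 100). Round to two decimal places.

101.11

Paasche price index uses current-period quantities as weights.
ΣP(Period 1)·Q(Period 1) = 2×214 + 37×12 + 4×122 + 6×168 = 428 + 444 + 488 + 1008 = 2368
ΣP(Period 0)·Q(Period 1) = 2×214 + 45×12 + 3×122 + 6×168 = 428 + 540 + 366 + 1008 = 2342
Index = 2368 / 2342 × 100 = 101.1102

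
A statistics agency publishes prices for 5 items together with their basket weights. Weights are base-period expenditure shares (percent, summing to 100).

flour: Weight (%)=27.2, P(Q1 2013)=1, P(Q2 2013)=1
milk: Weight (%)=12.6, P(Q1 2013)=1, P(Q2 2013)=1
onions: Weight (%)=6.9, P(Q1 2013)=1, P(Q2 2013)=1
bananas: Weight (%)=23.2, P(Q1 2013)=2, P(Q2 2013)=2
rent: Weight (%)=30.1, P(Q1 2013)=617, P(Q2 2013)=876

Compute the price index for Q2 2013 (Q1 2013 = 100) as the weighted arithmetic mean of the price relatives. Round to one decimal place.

112.6

flour: 27.2 × (1/1) = 27.2 × 1.000000 = 27.2000
milk: 12.6 × (1/1) = 12.6 × 1.000000 = 12.6000
onions: 6.9 × (1/1) = 6.9 × 1.000000 = 6.9000
bananas: 23.2 × (2/2) = 23.2 × 1.000000 = 23.2000
rent: 30.1 × (876/617) = 30.1 × 1.419773 = 42.7352
Index = Σ wᵢ·(p₁ᵢ/p₀ᵢ) = 27.2000 + 12.6000 + 6.9000 + 23.2000 + 42.7352 = 112.6352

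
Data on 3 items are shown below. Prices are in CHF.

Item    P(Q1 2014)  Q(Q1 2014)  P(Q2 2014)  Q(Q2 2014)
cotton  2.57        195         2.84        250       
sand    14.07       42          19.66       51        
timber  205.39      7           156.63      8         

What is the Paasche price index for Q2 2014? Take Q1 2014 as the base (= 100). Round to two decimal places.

Paasche price index uses current-period quantities as weights.
ΣP(Q2 2014)·Q(Q2 2014) = 2.84×250 + 19.66×51 + 156.63×8 = 710 + 1002.66 + 1253.04 = 2965.7
ΣP(Q1 2014)·Q(Q2 2014) = 2.57×250 + 14.07×51 + 205.39×8 = 642.5 + 717.57 + 1643.12 = 3003.19
Index = 2965.7 / 3003.19 × 100 = 98.7517

98.75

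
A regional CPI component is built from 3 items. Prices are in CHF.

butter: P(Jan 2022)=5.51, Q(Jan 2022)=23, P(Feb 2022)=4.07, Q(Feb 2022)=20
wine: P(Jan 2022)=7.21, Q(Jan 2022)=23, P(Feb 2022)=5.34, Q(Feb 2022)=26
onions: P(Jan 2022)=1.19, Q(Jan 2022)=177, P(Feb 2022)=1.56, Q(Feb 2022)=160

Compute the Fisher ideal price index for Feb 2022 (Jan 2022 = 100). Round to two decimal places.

Laspeyres component (base-period weights):
ΣP(Feb 2022)Q(Jan 2022) = 4.07×23 + 5.34×23 + 1.56×177 = 93.61 + 122.82 + 276.12 = 492.55
ΣP(Jan 2022)Q(Jan 2022) = 5.51×23 + 7.21×23 + 1.19×177 = 126.73 + 165.83 + 210.63 = 503.19
L = 492.55 / 503.19 × 100 = 97.8855
Paasche component (current-period weights):
ΣP(Feb 2022)Q(Feb 2022) = 4.07×20 + 5.34×26 + 1.56×160 = 81.4 + 138.84 + 249.6 = 469.84
ΣP(Jan 2022)Q(Feb 2022) = 5.51×20 + 7.21×26 + 1.19×160 = 110.2 + 187.46 + 190.4 = 488.06
P = 469.84 / 488.06 × 100 = 96.2669
Fisher = √(L × P) = √(97.8855 × 96.2669) = 97.0728

97.07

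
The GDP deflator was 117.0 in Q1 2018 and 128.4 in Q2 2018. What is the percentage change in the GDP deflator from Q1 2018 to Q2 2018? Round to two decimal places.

Change = (128.4 − 117.0) / 117.0 × 100
       = 11.4 / 117.0 × 100 = 9.7436%

9.74%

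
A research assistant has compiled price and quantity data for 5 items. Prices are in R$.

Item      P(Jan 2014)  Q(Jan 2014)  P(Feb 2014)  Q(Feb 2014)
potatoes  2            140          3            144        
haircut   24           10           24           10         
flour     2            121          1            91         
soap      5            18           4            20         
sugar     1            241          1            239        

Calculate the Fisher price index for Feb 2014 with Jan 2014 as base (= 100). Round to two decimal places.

101.61

Laspeyres component (base-period weights):
ΣP(Feb 2014)Q(Jan 2014) = 3×140 + 24×10 + 1×121 + 4×18 + 1×241 = 420 + 240 + 121 + 72 + 241 = 1094
ΣP(Jan 2014)Q(Jan 2014) = 2×140 + 24×10 + 2×121 + 5×18 + 1×241 = 280 + 240 + 242 + 90 + 241 = 1093
L = 1094 / 1093 × 100 = 100.0915
Paasche component (current-period weights):
ΣP(Feb 2014)Q(Feb 2014) = 3×144 + 24×10 + 1×91 + 4×20 + 1×239 = 432 + 240 + 91 + 80 + 239 = 1082
ΣP(Jan 2014)Q(Feb 2014) = 2×144 + 24×10 + 2×91 + 5×20 + 1×239 = 288 + 240 + 182 + 100 + 239 = 1049
P = 1082 / 1049 × 100 = 103.1459
Fisher = √(L × P) = √(100.0915 × 103.1459) = 101.6072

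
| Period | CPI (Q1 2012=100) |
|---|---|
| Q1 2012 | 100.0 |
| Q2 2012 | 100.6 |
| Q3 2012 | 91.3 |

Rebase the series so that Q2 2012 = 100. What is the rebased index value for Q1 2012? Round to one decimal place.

99.4

Rebased(Q1 2012) = 100.0 / 100.6 × 100 = 99.4036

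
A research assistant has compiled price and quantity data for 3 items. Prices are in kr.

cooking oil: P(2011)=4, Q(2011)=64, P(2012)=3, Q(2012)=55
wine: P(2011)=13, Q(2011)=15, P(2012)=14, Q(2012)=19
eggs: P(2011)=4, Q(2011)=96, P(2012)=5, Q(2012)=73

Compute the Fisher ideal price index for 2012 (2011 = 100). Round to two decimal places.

Laspeyres component (base-period weights):
ΣP(2012)Q(2011) = 3×64 + 14×15 + 5×96 = 192 + 210 + 480 = 882
ΣP(2011)Q(2011) = 4×64 + 13×15 + 4×96 = 256 + 195 + 384 = 835
L = 882 / 835 × 100 = 105.6287
Paasche component (current-period weights):
ΣP(2012)Q(2012) = 3×55 + 14×19 + 5×73 = 165 + 266 + 365 = 796
ΣP(2011)Q(2012) = 4×55 + 13×19 + 4×73 = 220 + 247 + 292 = 759
P = 796 / 759 × 100 = 104.8748
Fisher = √(L × P) = √(105.6287 × 104.8748) = 105.2511

105.25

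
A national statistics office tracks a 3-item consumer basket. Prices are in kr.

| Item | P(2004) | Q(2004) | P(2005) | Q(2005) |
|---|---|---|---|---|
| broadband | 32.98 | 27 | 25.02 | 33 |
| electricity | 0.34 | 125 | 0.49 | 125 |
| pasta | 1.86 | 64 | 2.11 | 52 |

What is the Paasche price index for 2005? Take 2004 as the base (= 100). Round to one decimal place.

Paasche price index uses current-period quantities as weights.
ΣP(2005)·Q(2005) = 25.02×33 + 0.49×125 + 2.11×52 = 825.66 + 61.25 + 109.72 = 996.63
ΣP(2004)·Q(2005) = 32.98×33 + 0.34×125 + 1.86×52 = 1088.34 + 42.5 + 96.72 = 1227.56
Index = 996.63 / 1227.56 × 100 = 81.1879

81.2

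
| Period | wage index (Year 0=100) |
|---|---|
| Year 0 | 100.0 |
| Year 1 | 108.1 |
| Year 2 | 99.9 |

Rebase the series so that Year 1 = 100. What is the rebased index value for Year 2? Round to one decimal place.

92.4

Rebased(Year 2) = 99.9 / 108.1 × 100 = 92.4144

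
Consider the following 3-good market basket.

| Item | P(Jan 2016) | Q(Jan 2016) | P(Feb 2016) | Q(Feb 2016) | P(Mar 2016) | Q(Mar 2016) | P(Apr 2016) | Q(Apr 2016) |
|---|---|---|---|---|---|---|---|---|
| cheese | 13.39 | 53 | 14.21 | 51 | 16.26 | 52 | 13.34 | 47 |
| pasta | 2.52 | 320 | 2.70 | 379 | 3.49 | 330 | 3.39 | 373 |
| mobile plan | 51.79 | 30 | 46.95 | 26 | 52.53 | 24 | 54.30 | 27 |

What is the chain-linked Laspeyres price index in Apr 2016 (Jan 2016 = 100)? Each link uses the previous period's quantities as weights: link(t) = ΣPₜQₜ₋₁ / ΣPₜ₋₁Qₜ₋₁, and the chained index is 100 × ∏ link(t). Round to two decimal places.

111.69

Link Jan 2016→Feb 2016:
ΣP(Feb 2016)Q(Jan 2016) = 14.21×53 + 2.70×320 + 46.95×30 = 753.13 + 864 + 1408.5 = 3025.63
ΣP(Jan 2016)Q(Jan 2016) = 13.39×53 + 2.52×320 + 51.79×30 = 709.67 + 806.4 + 1553.7 = 3069.77
link = 3025.63/3069.77 = 0.985621
Link Feb 2016→Mar 2016:
ΣP(Mar 2016)Q(Feb 2016) = 16.26×51 + 3.49×379 + 52.53×26 = 829.26 + 1322.71 + 1365.78 = 3517.75
ΣP(Feb 2016)Q(Feb 2016) = 14.21×51 + 2.70×379 + 46.95×26 = 724.71 + 1023.3 + 1220.7 = 2968.71
link = 3517.75/2968.71 = 1.184942
Link Mar 2016→Apr 2016:
ΣP(Apr 2016)Q(Mar 2016) = 13.34×52 + 3.39×330 + 54.30×24 = 693.68 + 1118.7 + 1303.2 = 3115.58
ΣP(Mar 2016)Q(Mar 2016) = 16.26×52 + 3.49×330 + 52.53×24 = 845.52 + 1151.7 + 1260.72 = 3257.94
link = 3115.58/3257.94 = 0.956304
Chained index = 100 × 0.985621 × 1.184942 × 0.956304 = 111.6871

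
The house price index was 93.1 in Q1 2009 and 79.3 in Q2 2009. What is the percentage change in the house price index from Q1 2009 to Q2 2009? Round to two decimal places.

Change = (79.3 − 93.1) / 93.1 × 100
       = -13.8 / 93.1 × 100 = -14.8228%

-14.82%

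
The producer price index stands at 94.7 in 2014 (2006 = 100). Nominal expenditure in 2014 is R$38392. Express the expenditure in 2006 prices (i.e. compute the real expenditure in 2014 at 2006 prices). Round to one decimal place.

40540.7

Real = Nominal ÷ (Index/100) = 38392 ÷ (94.7/100)
     = 38392 ÷ 0.947 = 40540.6547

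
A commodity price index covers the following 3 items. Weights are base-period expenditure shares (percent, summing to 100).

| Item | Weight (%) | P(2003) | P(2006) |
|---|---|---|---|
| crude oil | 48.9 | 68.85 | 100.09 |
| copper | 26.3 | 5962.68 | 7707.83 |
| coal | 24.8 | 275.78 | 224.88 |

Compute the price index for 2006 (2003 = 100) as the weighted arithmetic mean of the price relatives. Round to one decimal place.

crude oil: 48.9 × (100.09/68.85) = 48.9 × 1.453740 = 71.0879
copper: 26.3 × (7707.83/5962.68) = 26.3 × 1.292679 = 33.9975
coal: 24.8 × (224.88/275.78) = 24.8 × 0.815433 = 20.2227
Index = Σ wᵢ·(p₁ᵢ/p₀ᵢ) = 71.0879 + 33.9975 + 20.2227 = 125.3081

125.3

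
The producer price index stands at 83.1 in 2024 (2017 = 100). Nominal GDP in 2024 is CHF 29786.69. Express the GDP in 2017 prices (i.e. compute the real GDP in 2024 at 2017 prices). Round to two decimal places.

Real = Nominal ÷ (Index/100) = 29786.69 ÷ (83.1/100)
     = 29786.69 ÷ 0.831 = 35844.3923

35844.39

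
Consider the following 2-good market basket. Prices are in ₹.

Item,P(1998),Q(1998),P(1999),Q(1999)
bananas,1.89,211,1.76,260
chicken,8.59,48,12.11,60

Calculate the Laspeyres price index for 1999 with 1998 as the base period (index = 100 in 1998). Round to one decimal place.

117.4

Laspeyres price index uses base-period quantities as weights.
ΣP(1999)·Q(1998) = 1.76×211 + 12.11×48 = 371.36 + 581.28 = 952.64
ΣP(1998)·Q(1998) = 1.89×211 + 8.59×48 = 398.79 + 412.32 = 811.11
Index = 952.64 / 811.11 × 100 = 117.4489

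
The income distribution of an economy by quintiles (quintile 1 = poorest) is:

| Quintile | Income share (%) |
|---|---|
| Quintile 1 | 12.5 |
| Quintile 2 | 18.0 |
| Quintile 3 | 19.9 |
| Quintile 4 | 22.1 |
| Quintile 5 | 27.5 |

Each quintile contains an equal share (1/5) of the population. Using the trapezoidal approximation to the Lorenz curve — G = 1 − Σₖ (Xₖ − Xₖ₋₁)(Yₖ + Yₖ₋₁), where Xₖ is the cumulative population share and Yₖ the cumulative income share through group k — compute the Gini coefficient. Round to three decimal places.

Cumulative income shares Yₖ: 0.1250, 0.3050, 0.5040, 0.7250, 1.0000
Σ (Xₖ−Xₖ₋₁)(Yₖ+Yₖ₋₁) = (1/5)(0.1250+0.0000) + (1/5)(0.3050+0.1250) + (1/5)(0.5040+0.3050) + (1/5)(0.7250+0.5040) + (1/5)(1.0000+0.7250)
  = 0.0250 + 0.0860 + 0.1618 + 0.2458 + 0.3450 = 0.8636
G = 1 − 0.8636 = 0.1364

0.136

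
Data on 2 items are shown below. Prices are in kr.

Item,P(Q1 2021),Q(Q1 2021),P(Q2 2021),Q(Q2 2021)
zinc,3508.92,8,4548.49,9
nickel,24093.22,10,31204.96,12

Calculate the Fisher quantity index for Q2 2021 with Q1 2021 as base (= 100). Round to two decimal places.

Laspeyres component (base-period weights):
ΣP(Q1 2021)Q(Q2 2021) = 3508.92×9 + 24093.22×12 = 31580.28 + 289118.64 = 320698.92
ΣP(Q1 2021)Q(Q1 2021) = 3508.92×8 + 24093.22×10 = 28071.36 + 240932.2 = 269003.56
L = 320698.92 / 269003.56 × 100 = 119.2174
Paasche component (current-period weights):
ΣP(Q2 2021)Q(Q2 2021) = 4548.49×9 + 31204.96×12 = 40936.41 + 374459.52 = 415395.93
ΣP(Q2 2021)Q(Q1 2021) = 4548.49×8 + 31204.96×10 = 36387.92 + 312049.6 = 348437.52
P = 415395.93 / 348437.52 × 100 = 119.2168
Fisher = √(L × P) = √(119.2174 × 119.2168) = 119.2171

119.22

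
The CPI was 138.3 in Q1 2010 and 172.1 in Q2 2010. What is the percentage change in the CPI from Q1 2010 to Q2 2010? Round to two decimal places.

24.44%

Change = (172.1 − 138.3) / 138.3 × 100
       = 33.8 / 138.3 × 100 = 24.4396%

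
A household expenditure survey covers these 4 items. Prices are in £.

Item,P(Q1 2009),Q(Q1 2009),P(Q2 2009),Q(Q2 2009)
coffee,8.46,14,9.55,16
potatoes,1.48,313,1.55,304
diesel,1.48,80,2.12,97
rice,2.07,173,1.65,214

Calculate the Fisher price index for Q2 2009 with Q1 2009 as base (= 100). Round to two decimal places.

Laspeyres component (base-period weights):
ΣP(Q2 2009)Q(Q1 2009) = 9.55×14 + 1.55×313 + 2.12×80 + 1.65×173 = 133.7 + 485.15 + 169.6 + 285.45 = 1073.9
ΣP(Q1 2009)Q(Q1 2009) = 8.46×14 + 1.48×313 + 1.48×80 + 2.07×173 = 118.44 + 463.24 + 118.4 + 358.11 = 1058.19
L = 1073.9 / 1058.19 × 100 = 101.4846
Paasche component (current-period weights):
ΣP(Q2 2009)Q(Q2 2009) = 9.55×16 + 1.55×304 + 2.12×97 + 1.65×214 = 152.8 + 471.2 + 205.64 + 353.1 = 1182.74
ΣP(Q1 2009)Q(Q2 2009) = 8.46×16 + 1.48×304 + 1.48×97 + 2.07×214 = 135.36 + 449.92 + 143.56 + 442.98 = 1171.82
P = 1182.74 / 1171.82 × 100 = 100.9319
Fisher = √(L × P) = √(101.4846 × 100.9319) = 101.2079

101.21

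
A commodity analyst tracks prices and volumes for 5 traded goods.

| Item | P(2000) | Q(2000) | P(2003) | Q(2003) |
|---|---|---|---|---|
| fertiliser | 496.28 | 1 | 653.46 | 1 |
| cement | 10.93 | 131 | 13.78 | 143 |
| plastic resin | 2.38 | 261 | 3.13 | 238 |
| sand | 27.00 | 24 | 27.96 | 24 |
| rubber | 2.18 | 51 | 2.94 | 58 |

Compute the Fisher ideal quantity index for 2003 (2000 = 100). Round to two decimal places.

102.78

Laspeyres component (base-period weights):
ΣP(2000)Q(2003) = 496.28×1 + 10.93×143 + 2.38×238 + 27.00×24 + 2.18×58 = 496.28 + 1562.99 + 566.44 + 648 + 126.44 = 3400.15
ΣP(2000)Q(2000) = 496.28×1 + 10.93×131 + 2.38×261 + 27.00×24 + 2.18×51 = 496.28 + 1431.83 + 621.18 + 648 + 111.18 = 3308.47
L = 3400.15 / 3308.47 × 100 = 102.7711
Paasche component (current-period weights):
ΣP(2003)Q(2003) = 653.46×1 + 13.78×143 + 3.13×238 + 27.96×24 + 2.94×58 = 653.46 + 1970.54 + 744.94 + 671.04 + 170.52 = 4210.5
ΣP(2003)Q(2000) = 653.46×1 + 13.78×131 + 3.13×261 + 27.96×24 + 2.94×51 = 653.46 + 1805.18 + 816.93 + 671.04 + 149.94 = 4096.55
P = 4210.5 / 4096.55 × 100 = 102.7816
Fisher = √(L × P) = √(102.7711 × 102.7816) = 102.7763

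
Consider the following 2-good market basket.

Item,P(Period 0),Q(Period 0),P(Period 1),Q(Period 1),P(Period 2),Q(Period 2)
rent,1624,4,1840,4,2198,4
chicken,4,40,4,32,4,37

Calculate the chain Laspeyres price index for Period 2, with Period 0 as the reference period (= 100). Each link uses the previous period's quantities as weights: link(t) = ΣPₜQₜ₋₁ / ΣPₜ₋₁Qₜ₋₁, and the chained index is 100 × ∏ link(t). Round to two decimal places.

134.59

Link Period 0→Period 1:
ΣP(Period 1)Q(Period 0) = 1840×4 + 4×40 = 7360 + 160 = 7520
ΣP(Period 0)Q(Period 0) = 1624×4 + 4×40 = 6496 + 160 = 6656
link = 7520/6656 = 1.129808
Link Period 1→Period 2:
ΣP(Period 2)Q(Period 1) = 2198×4 + 4×32 = 8792 + 128 = 8920
ΣP(Period 1)Q(Period 1) = 1840×4 + 4×32 = 7360 + 128 = 7488
link = 8920/7488 = 1.191239
Chained index = 100 × 1.129808 × 1.191239 = 134.5871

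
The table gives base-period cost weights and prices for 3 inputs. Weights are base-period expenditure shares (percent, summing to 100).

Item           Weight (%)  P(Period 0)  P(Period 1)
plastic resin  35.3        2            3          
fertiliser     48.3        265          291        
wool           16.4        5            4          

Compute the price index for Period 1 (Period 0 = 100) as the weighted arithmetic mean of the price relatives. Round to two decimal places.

plastic resin: 35.3 × (3/2) = 35.3 × 1.500000 = 52.9500
fertiliser: 48.3 × (291/265) = 48.3 × 1.098113 = 53.0389
wool: 16.4 × (4/5) = 16.4 × 0.800000 = 13.1200
Index = Σ wᵢ·(p₁ᵢ/p₀ᵢ) = 52.9500 + 53.0389 + 13.1200 = 119.1089

119.11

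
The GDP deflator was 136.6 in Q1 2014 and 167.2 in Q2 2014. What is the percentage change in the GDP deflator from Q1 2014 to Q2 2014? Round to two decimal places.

22.40%

Change = (167.2 − 136.6) / 136.6 × 100
       = 30.6 / 136.6 × 100 = 22.4012%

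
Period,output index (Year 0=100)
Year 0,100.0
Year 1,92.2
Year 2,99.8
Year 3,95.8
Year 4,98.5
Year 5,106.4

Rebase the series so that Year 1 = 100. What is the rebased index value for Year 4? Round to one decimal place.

106.8

Rebased(Year 4) = 98.5 / 92.2 × 100 = 106.8330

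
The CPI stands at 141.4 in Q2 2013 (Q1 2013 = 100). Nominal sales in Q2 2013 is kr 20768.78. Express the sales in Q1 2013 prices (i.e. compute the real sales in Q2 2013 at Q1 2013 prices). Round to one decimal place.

14688.0

Real = Nominal ÷ (Index/100) = 20768.78 ÷ (141.4/100)
     = 20768.78 ÷ 1.414 = 14687.9632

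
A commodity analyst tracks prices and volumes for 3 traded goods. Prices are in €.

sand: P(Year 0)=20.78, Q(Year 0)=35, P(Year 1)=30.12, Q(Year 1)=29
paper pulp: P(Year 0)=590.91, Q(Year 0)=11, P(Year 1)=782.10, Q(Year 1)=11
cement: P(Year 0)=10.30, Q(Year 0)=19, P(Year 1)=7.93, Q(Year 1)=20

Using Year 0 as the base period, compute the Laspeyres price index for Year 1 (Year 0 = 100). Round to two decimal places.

Laspeyres price index uses base-period quantities as weights.
ΣP(Year 1)·Q(Year 0) = 30.12×35 + 782.10×11 + 7.93×19 = 1054.2 + 8603.1 + 150.67 = 9807.97
ΣP(Year 0)·Q(Year 0) = 20.78×35 + 590.91×11 + 10.30×19 = 727.3 + 6500.01 + 195.7 = 7423.01
Index = 9807.97 / 7423.01 × 100 = 132.1293

132.13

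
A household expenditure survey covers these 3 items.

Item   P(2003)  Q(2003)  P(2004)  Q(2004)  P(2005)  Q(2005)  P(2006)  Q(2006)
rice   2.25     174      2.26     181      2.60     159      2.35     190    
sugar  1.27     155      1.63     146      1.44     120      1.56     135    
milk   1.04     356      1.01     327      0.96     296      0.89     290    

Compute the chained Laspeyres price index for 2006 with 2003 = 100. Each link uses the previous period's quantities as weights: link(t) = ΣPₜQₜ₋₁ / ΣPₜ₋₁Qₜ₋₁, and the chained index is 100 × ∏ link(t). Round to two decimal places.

Link 2003→2004:
ΣP(2004)Q(2003) = 2.26×174 + 1.63×155 + 1.01×356 = 393.24 + 252.65 + 359.56 = 1005.45
ΣP(2003)Q(2003) = 2.25×174 + 1.27×155 + 1.04×356 = 391.5 + 196.85 + 370.24 = 958.59
link = 1005.45/958.59 = 1.048884
Link 2004→2005:
ΣP(2005)Q(2004) = 2.60×181 + 1.44×146 + 0.96×327 = 470.6 + 210.24 + 313.92 = 994.76
ΣP(2004)Q(2004) = 2.26×181 + 1.63×146 + 1.01×327 = 409.06 + 237.98 + 330.27 = 977.31
link = 994.76/977.31 = 1.017855
Link 2005→2006:
ΣP(2006)Q(2005) = 2.35×159 + 1.56×120 + 0.89×296 = 373.65 + 187.2 + 263.44 = 824.29
ΣP(2005)Q(2005) = 2.60×159 + 1.44×120 + 0.96×296 = 413.4 + 172.8 + 284.16 = 870.36
link = 824.29/870.36 = 0.947068
Chained index = 100 × 1.048884 × 1.017855 × 0.947068 = 101.1101

101.11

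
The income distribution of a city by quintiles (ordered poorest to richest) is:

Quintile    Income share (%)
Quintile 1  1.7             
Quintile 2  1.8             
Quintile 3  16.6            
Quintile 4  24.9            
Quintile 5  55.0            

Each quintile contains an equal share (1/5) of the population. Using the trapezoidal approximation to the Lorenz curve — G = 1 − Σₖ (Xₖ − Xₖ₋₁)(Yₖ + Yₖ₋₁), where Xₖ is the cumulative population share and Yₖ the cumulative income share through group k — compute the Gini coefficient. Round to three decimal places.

0.519

Cumulative income shares Yₖ: 0.0170, 0.0350, 0.2010, 0.4500, 1.0000
Σ (Xₖ−Xₖ₋₁)(Yₖ+Yₖ₋₁) = (1/5)(0.0170+0.0000) + (1/5)(0.0350+0.0170) + (1/5)(0.2010+0.0350) + (1/5)(0.4500+0.2010) + (1/5)(1.0000+0.4500)
  = 0.0034 + 0.0104 + 0.0472 + 0.1302 + 0.2900 = 0.4812
G = 1 − 0.4812 = 0.5188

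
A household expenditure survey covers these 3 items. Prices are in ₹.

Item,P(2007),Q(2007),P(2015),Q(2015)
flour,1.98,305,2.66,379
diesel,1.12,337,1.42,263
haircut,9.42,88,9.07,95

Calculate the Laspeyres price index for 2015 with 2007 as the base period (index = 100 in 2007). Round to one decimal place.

115.3

Laspeyres price index uses base-period quantities as weights.
ΣP(2015)·Q(2007) = 2.66×305 + 1.42×337 + 9.07×88 = 811.3 + 478.54 + 798.16 = 2088
ΣP(2007)·Q(2007) = 1.98×305 + 1.12×337 + 9.42×88 = 603.9 + 377.44 + 828.96 = 1810.3
Index = 2088 / 1810.3 × 100 = 115.3400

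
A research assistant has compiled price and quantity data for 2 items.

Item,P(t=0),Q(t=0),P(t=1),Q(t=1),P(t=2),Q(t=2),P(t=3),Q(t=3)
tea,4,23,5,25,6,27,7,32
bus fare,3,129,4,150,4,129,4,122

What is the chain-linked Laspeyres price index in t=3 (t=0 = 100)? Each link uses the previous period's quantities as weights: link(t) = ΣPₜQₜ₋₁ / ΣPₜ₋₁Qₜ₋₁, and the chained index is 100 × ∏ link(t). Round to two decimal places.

141.70

Link t=0→t=1:
ΣP(t=1)Q(t=0) = 5×23 + 4×129 = 115 + 516 = 631
ΣP(t=0)Q(t=0) = 4×23 + 3×129 = 92 + 387 = 479
link = 631/479 = 1.317328
Link t=1→t=2:
ΣP(t=2)Q(t=1) = 6×25 + 4×150 = 150 + 600 = 750
ΣP(t=1)Q(t=1) = 5×25 + 4×150 = 125 + 600 = 725
link = 750/725 = 1.034483
Link t=2→t=3:
ΣP(t=3)Q(t=2) = 7×27 + 4×129 = 189 + 516 = 705
ΣP(t=2)Q(t=2) = 6×27 + 4×129 = 162 + 516 = 678
link = 705/678 = 1.039823
Chained index = 100 × 1.317328 × 1.034483 × 1.039823 = 141.7022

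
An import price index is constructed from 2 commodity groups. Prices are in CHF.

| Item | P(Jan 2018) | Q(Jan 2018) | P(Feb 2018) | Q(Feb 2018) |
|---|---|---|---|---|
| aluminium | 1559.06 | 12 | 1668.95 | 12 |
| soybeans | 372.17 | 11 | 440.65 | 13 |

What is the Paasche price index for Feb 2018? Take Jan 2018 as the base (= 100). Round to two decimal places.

Paasche price index uses current-period quantities as weights.
ΣP(Feb 2018)·Q(Feb 2018) = 1668.95×12 + 440.65×13 = 20027.4 + 5728.45 = 25755.85
ΣP(Jan 2018)·Q(Feb 2018) = 1559.06×12 + 372.17×13 = 18708.72 + 4838.21 = 23546.93
Index = 25755.85 / 23546.93 × 100 = 109.3809

109.38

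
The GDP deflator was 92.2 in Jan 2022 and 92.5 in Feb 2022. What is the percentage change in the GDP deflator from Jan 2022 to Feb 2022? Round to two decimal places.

0.33%

Change = (92.5 − 92.2) / 92.2 × 100
       = 0.3 / 92.2 × 100 = 0.3254%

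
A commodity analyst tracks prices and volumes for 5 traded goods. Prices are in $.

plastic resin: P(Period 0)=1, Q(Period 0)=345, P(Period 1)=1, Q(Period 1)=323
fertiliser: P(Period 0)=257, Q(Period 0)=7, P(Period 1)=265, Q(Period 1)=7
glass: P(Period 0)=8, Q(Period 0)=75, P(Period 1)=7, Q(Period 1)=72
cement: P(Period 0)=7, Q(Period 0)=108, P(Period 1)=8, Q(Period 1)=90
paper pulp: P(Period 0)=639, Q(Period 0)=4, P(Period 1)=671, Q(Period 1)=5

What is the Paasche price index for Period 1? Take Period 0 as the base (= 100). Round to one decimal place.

Paasche price index uses current-period quantities as weights.
ΣP(Period 1)·Q(Period 1) = 1×323 + 265×7 + 7×72 + 8×90 + 671×5 = 323 + 1855 + 504 + 720 + 3355 = 6757
ΣP(Period 0)·Q(Period 1) = 1×323 + 257×7 + 8×72 + 7×90 + 639×5 = 323 + 1799 + 576 + 630 + 3195 = 6523
Index = 6757 / 6523 × 100 = 103.5873

103.6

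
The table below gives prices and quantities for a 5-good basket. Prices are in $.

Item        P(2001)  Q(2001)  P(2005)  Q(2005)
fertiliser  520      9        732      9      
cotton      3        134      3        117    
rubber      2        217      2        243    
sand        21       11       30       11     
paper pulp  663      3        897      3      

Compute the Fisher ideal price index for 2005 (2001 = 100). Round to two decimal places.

135.02

Laspeyres component (base-period weights):
ΣP(2005)Q(2001) = 732×9 + 3×134 + 2×217 + 30×11 + 897×3 = 6588 + 402 + 434 + 330 + 2691 = 10445
ΣP(2001)Q(2001) = 520×9 + 3×134 + 2×217 + 21×11 + 663×3 = 4680 + 402 + 434 + 231 + 1989 = 7736
L = 10445 / 7736 × 100 = 135.0181
Paasche component (current-period weights):
ΣP(2005)Q(2005) = 732×9 + 3×117 + 2×243 + 30×11 + 897×3 = 6588 + 351 + 486 + 330 + 2691 = 10446
ΣP(2001)Q(2005) = 520×9 + 3×117 + 2×243 + 21×11 + 663×3 = 4680 + 351 + 486 + 231 + 1989 = 7737
P = 10446 / 7737 × 100 = 135.0136
Fisher = √(L × P) = √(135.0181 × 135.0136) = 135.0158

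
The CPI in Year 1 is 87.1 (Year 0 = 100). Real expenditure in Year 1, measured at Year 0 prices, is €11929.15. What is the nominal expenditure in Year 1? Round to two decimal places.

10390.29

Nominal = Real × (Index/100) = 11929.15 × (87.1/100)
        = 11929.15 × 0.871 = 10390.2896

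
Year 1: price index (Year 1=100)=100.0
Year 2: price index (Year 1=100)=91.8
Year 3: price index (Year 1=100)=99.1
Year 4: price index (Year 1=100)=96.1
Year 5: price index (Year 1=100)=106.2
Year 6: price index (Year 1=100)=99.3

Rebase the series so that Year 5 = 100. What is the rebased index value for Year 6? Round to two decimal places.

93.50

Rebased(Year 6) = 99.3 / 106.2 × 100 = 93.5028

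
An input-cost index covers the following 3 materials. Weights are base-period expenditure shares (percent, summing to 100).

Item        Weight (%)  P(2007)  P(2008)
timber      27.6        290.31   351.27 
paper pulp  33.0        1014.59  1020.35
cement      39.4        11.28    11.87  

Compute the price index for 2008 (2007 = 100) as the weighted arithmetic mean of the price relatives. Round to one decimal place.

108.0

timber: 27.6 × (351.27/290.31) = 27.6 × 1.209982 = 33.3955
paper pulp: 33.0 × (1020.35/1014.59) = 33.0 × 1.005677 = 33.1873
cement: 39.4 × (11.87/11.28) = 39.4 × 1.052305 = 41.4608
Index = Σ wᵢ·(p₁ᵢ/p₀ᵢ) = 33.3955 + 33.1873 + 41.4608 = 108.0437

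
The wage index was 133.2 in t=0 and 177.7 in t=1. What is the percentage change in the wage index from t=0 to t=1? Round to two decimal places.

Change = (177.7 − 133.2) / 133.2 × 100
       = 44.5 / 133.2 × 100 = 33.4084%

33.41%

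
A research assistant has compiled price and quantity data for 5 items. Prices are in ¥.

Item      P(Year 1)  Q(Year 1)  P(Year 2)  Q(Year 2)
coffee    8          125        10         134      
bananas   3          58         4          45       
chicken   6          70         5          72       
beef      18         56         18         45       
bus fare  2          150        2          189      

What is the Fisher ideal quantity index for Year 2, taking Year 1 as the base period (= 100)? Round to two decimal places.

97.56

Laspeyres component (base-period weights):
ΣP(Year 1)Q(Year 2) = 8×134 + 3×45 + 6×72 + 18×45 + 2×189 = 1072 + 135 + 432 + 810 + 378 = 2827
ΣP(Year 1)Q(Year 1) = 8×125 + 3×58 + 6×70 + 18×56 + 2×150 = 1000 + 174 + 420 + 1008 + 300 = 2902
L = 2827 / 2902 × 100 = 97.4156
Paasche component (current-period weights):
ΣP(Year 2)Q(Year 2) = 10×134 + 4×45 + 5×72 + 18×45 + 2×189 = 1340 + 180 + 360 + 810 + 378 = 3068
ΣP(Year 2)Q(Year 1) = 10×125 + 4×58 + 5×70 + 18×56 + 2×150 = 1250 + 232 + 350 + 1008 + 300 = 3140
P = 3068 / 3140 × 100 = 97.7070
Fisher = √(L × P) = √(97.4156 × 97.7070) = 97.5612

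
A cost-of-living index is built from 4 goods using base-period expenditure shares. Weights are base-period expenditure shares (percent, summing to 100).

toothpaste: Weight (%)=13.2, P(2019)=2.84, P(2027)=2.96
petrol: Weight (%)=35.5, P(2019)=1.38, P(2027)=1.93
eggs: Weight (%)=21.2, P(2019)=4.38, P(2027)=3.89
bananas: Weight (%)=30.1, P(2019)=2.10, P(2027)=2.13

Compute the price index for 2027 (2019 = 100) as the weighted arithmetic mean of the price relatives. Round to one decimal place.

112.8

toothpaste: 13.2 × (2.96/2.84) = 13.2 × 1.042254 = 13.7577
petrol: 35.5 × (1.93/1.38) = 35.5 × 1.398551 = 49.6486
eggs: 21.2 × (3.89/4.38) = 21.2 × 0.888128 = 18.8283
bananas: 30.1 × (2.13/2.10) = 30.1 × 1.014286 = 30.5300
Index = Σ wᵢ·(p₁ᵢ/p₀ᵢ) = 13.7577 + 49.6486 + 18.8283 + 30.5300 = 112.7646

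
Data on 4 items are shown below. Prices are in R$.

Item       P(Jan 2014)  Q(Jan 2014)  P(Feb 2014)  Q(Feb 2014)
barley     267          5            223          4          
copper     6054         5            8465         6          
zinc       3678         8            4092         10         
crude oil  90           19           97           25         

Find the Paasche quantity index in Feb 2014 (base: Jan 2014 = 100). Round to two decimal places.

121.80

Paasche quantity index uses current-period prices as weights.
ΣP(Feb 2014)·Q(Feb 2014) = 223×4 + 8465×6 + 4092×10 + 97×25 = 892 + 50790 + 40920 + 2425 = 95027
ΣP(Feb 2014)·Q(Jan 2014) = 223×5 + 8465×5 + 4092×8 + 97×19 = 1115 + 42325 + 32736 + 1843 = 78019
Index = 95027 / 78019 × 100 = 121.7998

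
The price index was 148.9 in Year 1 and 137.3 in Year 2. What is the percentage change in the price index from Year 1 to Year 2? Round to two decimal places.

Change = (137.3 − 148.9) / 148.9 × 100
       = -11.6 / 148.9 × 100 = -7.7905%

-7.79%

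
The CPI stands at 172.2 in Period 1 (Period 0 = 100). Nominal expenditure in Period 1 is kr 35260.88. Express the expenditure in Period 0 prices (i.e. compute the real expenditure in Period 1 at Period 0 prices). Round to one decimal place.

20476.7

Real = Nominal ÷ (Index/100) = 35260.88 ÷ (172.2/100)
     = 35260.88 ÷ 1.722 = 20476.7015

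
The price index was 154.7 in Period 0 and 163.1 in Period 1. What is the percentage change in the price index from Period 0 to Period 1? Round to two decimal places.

Change = (163.1 − 154.7) / 154.7 × 100
       = 8.4 / 154.7 × 100 = 5.4299%

5.43%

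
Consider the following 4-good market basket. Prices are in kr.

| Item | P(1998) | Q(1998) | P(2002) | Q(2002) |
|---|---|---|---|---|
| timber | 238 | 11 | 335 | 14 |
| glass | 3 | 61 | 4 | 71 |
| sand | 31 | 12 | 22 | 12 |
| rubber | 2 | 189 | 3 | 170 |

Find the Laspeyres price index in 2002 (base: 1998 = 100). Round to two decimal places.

Laspeyres price index uses base-period quantities as weights.
ΣP(2002)·Q(1998) = 335×11 + 4×61 + 22×12 + 3×189 = 3685 + 244 + 264 + 567 = 4760
ΣP(1998)·Q(1998) = 238×11 + 3×61 + 31×12 + 2×189 = 2618 + 183 + 372 + 378 = 3551
Index = 4760 / 3551 × 100 = 134.0467

134.05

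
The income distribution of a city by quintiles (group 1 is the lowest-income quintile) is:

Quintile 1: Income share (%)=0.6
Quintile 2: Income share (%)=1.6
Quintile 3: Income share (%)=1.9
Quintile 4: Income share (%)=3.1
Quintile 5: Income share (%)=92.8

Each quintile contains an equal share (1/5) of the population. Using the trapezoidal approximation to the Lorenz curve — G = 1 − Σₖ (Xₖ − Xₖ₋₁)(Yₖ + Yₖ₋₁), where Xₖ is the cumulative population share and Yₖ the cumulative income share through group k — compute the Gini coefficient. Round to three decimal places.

0.744

Cumulative income shares Yₖ: 0.0060, 0.0220, 0.0410, 0.0720, 1.0000
Σ (Xₖ−Xₖ₋₁)(Yₖ+Yₖ₋₁) = (1/5)(0.0060+0.0000) + (1/5)(0.0220+0.0060) + (1/5)(0.0410+0.0220) + (1/5)(0.0720+0.0410) + (1/5)(1.0000+0.0720)
  = 0.0012 + 0.0056 + 0.0126 + 0.0226 + 0.2144 = 0.2564
G = 1 − 0.2564 = 0.7436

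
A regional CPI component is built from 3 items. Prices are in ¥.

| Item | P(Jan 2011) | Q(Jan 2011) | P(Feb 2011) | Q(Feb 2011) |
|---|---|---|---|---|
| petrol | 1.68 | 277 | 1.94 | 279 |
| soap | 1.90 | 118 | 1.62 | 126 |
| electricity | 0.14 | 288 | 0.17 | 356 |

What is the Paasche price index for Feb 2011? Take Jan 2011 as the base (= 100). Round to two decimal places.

Paasche price index uses current-period quantities as weights.
ΣP(Feb 2011)·Q(Feb 2011) = 1.94×279 + 1.62×126 + 0.17×356 = 541.26 + 204.12 + 60.52 = 805.9
ΣP(Jan 2011)·Q(Feb 2011) = 1.68×279 + 1.90×126 + 0.14×356 = 468.72 + 239.4 + 49.84 = 757.96
Index = 805.9 / 757.96 × 100 = 106.3249

106.32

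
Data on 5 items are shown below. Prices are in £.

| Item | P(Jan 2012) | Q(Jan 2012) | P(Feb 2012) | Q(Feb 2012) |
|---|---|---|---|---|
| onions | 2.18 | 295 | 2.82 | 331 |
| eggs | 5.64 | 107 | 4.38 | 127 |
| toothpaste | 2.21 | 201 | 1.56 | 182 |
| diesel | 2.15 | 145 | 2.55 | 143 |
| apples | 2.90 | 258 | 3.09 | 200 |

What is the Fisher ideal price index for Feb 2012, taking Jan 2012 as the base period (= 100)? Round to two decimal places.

Laspeyres component (base-period weights):
ΣP(Feb 2012)Q(Jan 2012) = 2.82×295 + 4.38×107 + 1.56×201 + 2.55×145 + 3.09×258 = 831.9 + 468.66 + 313.56 + 369.75 + 797.22 = 2781.09
ΣP(Jan 2012)Q(Jan 2012) = 2.18×295 + 5.64×107 + 2.21×201 + 2.15×145 + 2.90×258 = 643.1 + 603.48 + 444.21 + 311.75 + 748.2 = 2750.74
L = 2781.09 / 2750.74 × 100 = 101.1033
Paasche component (current-period weights):
ΣP(Feb 2012)Q(Feb 2012) = 2.82×331 + 4.38×127 + 1.56×182 + 2.55×143 + 3.09×200 = 933.42 + 556.26 + 283.92 + 364.65 + 618 = 2756.25
ΣP(Jan 2012)Q(Feb 2012) = 2.18×331 + 5.64×127 + 2.21×182 + 2.15×143 + 2.90×200 = 721.58 + 716.28 + 402.22 + 307.45 + 580 = 2727.53
P = 2756.25 / 2727.53 × 100 = 101.0530
Fisher = √(L × P) = √(101.1033 × 101.0530) = 101.0782

101.08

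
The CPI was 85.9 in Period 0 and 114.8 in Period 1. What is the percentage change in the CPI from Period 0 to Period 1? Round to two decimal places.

33.64%

Change = (114.8 − 85.9) / 85.9 × 100
       = 28.9 / 85.9 × 100 = 33.6438%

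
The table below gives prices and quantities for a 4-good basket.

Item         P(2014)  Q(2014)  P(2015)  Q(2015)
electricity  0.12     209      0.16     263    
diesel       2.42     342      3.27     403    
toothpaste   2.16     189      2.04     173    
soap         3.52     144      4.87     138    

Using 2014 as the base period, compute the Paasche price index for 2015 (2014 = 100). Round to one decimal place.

127.8

Paasche price index uses current-period quantities as weights.
ΣP(2015)·Q(2015) = 0.16×263 + 3.27×403 + 2.04×173 + 4.87×138 = 42.08 + 1317.81 + 352.92 + 672.06 = 2384.87
ΣP(2014)·Q(2015) = 0.12×263 + 2.42×403 + 2.16×173 + 3.52×138 = 31.56 + 975.26 + 373.68 + 485.76 = 1866.26
Index = 2384.87 / 1866.26 × 100 = 127.7887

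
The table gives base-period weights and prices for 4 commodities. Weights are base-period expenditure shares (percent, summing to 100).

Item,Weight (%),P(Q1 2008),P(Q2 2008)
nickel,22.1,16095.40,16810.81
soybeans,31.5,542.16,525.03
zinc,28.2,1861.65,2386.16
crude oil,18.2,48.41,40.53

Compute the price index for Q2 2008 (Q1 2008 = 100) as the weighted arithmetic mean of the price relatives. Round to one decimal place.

nickel: 22.1 × (16810.81/16095.40) = 22.1 × 1.044448 = 23.0823
soybeans: 31.5 × (525.03/542.16) = 31.5 × 0.968404 = 30.5047
zinc: 28.2 × (2386.16/1861.65) = 28.2 × 1.281745 = 36.1452
crude oil: 18.2 × (40.53/48.41) = 18.2 × 0.837224 = 15.2375
Index = Σ wᵢ·(p₁ᵢ/p₀ᵢ) = 23.0823 + 30.5047 + 36.1452 + 15.2375 = 104.9697

105.0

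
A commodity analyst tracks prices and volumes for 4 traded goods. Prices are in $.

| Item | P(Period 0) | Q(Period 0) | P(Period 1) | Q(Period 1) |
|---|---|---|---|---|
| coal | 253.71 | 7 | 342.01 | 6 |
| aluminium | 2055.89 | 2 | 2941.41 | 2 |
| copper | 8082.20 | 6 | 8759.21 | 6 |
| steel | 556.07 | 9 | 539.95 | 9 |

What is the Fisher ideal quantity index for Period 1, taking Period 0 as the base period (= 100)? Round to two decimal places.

99.53

Laspeyres component (base-period weights):
ΣP(Period 0)Q(Period 1) = 253.71×6 + 2055.89×2 + 8082.20×6 + 556.07×9 = 1522.26 + 4111.78 + 48493.2 + 5004.63 = 59131.87
ΣP(Period 0)Q(Period 0) = 253.71×7 + 2055.89×2 + 8082.20×6 + 556.07×9 = 1775.97 + 4111.78 + 48493.2 + 5004.63 = 59385.58
L = 59131.87 / 59385.58 × 100 = 99.5728
Paasche component (current-period weights):
ΣP(Period 1)Q(Period 1) = 342.01×6 + 2941.41×2 + 8759.21×6 + 539.95×9 = 2052.06 + 5882.82 + 52555.26 + 4859.55 = 65349.69
ΣP(Period 1)Q(Period 0) = 342.01×7 + 2941.41×2 + 8759.21×6 + 539.95×9 = 2394.07 + 5882.82 + 52555.26 + 4859.55 = 65691.7
P = 65349.69 / 65691.7 × 100 = 99.4794
Fisher = √(L × P) = √(99.5728 × 99.4794) = 99.5261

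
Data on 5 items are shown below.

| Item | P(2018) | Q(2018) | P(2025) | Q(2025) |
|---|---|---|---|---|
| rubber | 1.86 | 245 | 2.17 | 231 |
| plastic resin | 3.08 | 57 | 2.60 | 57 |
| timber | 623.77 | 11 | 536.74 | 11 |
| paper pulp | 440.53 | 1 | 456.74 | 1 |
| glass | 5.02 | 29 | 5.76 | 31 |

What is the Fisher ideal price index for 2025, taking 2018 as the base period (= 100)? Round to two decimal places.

Laspeyres component (base-period weights):
ΣP(2025)Q(2018) = 2.17×245 + 2.60×57 + 536.74×11 + 456.74×1 + 5.76×29 = 531.65 + 148.2 + 5904.14 + 456.74 + 167.04 = 7207.77
ΣP(2018)Q(2018) = 1.86×245 + 3.08×57 + 623.77×11 + 440.53×1 + 5.02×29 = 455.7 + 175.56 + 6861.47 + 440.53 + 145.58 = 8078.84
L = 7207.77 / 8078.84 × 100 = 89.2179
Paasche component (current-period weights):
ΣP(2025)Q(2025) = 2.17×231 + 2.60×57 + 536.74×11 + 456.74×1 + 5.76×31 = 501.27 + 148.2 + 5904.14 + 456.74 + 178.56 = 7188.91
ΣP(2018)Q(2025) = 1.86×231 + 3.08×57 + 623.77×11 + 440.53×1 + 5.02×31 = 429.66 + 175.56 + 6861.47 + 440.53 + 155.62 = 8062.84
P = 7188.91 / 8062.84 × 100 = 89.1610
Fisher = √(L × P) = √(89.2179 × 89.1610) = 89.1894

89.19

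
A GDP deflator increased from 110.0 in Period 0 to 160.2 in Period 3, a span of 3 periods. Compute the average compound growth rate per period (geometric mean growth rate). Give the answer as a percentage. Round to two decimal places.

13.35%

Growth factor = (160.2/110.0)^(1/3) = (1.456364)^(1/3) = 1.133505
Growth rate = 1.133505 − 1 = 0.133505 = 13.3505%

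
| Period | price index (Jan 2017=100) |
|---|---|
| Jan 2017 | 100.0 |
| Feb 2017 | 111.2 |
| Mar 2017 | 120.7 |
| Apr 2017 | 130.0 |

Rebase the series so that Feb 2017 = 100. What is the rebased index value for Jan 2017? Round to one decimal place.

89.9

Rebased(Jan 2017) = 100.0 / 111.2 × 100 = 89.9281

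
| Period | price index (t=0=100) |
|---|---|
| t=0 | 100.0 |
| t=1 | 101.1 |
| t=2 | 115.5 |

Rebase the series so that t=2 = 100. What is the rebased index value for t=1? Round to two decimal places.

87.53

Rebased(t=1) = 101.1 / 115.5 × 100 = 87.5325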